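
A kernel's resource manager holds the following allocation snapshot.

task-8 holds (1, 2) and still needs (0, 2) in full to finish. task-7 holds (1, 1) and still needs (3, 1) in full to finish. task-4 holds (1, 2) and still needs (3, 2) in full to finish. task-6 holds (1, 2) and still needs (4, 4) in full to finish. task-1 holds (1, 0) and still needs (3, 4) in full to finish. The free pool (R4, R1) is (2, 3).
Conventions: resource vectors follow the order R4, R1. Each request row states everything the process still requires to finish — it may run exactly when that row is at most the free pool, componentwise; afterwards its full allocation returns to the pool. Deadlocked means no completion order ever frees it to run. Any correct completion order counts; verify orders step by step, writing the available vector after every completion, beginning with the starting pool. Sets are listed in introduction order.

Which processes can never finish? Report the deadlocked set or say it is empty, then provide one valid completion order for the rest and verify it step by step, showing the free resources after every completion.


No process is deadlocked.
Key observation: starting with task-8, each completion frees enough for the next — no one is permanently blocked.
A valid finishing order for the others: task-8, task-1, task-6, task-4, task-7. Verifying each step:
  pool = (2, 3)
  run task-8 (needs (0, 2), free (2, 3)); after release of (1, 2) the pool is (3, 5)
  run task-1 (needs (3, 4), free (3, 5)); after release of (1, 0) the pool is (4, 5)
  run task-6 (needs (4, 4), free (4, 5)); after release of (1, 2) the pool is (5, 7)
  run task-4 (needs (3, 2), free (5, 7)); after release of (1, 2) the pool is (6, 9)
  run task-7 (needs (3, 1), free (6, 9)); after release of (1, 1) the pool is (7, 10)


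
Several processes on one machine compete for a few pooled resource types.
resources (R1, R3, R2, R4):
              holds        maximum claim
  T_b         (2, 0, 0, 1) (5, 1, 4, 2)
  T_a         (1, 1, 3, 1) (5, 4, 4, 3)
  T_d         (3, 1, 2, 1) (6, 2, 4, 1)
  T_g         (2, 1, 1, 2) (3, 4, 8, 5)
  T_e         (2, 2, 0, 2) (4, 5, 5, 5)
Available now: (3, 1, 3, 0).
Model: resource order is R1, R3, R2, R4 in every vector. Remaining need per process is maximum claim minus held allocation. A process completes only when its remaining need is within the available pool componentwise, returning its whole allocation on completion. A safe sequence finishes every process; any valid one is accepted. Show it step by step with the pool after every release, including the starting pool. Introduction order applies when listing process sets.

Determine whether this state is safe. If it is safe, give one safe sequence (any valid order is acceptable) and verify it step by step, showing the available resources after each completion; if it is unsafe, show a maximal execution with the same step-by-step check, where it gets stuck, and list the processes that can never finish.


UNSAFE.
Key observation: R3 is the bottleneck — with T_d, T_b done the pool holds (8, 2, 5, 2), short of every remaining need.
Going as far as possible: T_d, T_b; after that, nothing fits. Walking it through:
  pool = (3, 1, 3, 0)
  T_d needs (3, 1, 2, 0) <= (3, 1, 3, 0) -> finishes; pool += (3, 1, 2, 1) = (6, 2, 5, 1)
  T_b needs (3, 1, 4, 1) <= (6, 2, 5, 1) -> finishes; pool += (2, 0, 0, 1) = (8, 2, 5, 2)
  T_a still needs (4, 3, 1, 2) but only (8, 2, 5, 2) is free — short on R3
  T_g still needs (1, 3, 7, 3) but only (8, 2, 5, 2) is free — short on R3, R2 and R4
  T_e still needs (2, 3, 5, 3) but only (8, 2, 5, 2) is free — short on R3 and R4
Processes that can never finish: T_a, T_g and T_e.


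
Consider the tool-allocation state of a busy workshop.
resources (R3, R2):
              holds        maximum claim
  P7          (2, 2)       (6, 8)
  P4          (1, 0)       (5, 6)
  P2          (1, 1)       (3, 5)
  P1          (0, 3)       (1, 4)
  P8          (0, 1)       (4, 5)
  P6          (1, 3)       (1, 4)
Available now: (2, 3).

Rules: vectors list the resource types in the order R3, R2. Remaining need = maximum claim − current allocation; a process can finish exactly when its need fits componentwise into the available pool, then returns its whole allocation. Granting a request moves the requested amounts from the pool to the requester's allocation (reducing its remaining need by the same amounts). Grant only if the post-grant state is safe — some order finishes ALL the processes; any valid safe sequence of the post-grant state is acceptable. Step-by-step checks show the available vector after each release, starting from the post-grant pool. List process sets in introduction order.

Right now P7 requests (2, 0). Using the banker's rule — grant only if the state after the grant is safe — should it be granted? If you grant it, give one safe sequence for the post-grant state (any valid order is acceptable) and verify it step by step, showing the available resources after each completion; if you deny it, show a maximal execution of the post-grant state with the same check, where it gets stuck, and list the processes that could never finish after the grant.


DENY: after the grant no complete ordering would exist.
Key observation: once P6, P1 finish, the pool peaks at (1, 9) — and every remaining process still needs more R3 than that.
After a pretend grant, a maximal execution: P6, P1 — then nothing else fits. Check, step by step:
  pool = (0, 3)
  P6 needs (0, 1) <= (0, 3) -> finishes; pool += (1, 3) = (1, 6)
  P1 needs (1, 1) <= (1, 6) -> finishes; pool += (0, 3) = (1, 9)
  blocked: P7 wants (2, 6), pool (1, 9) — not enough R3
  blocked: P4 wants (4, 6), pool (1, 9) — not enough R3
  blocked: P2 wants (2, 4), pool (1, 9) — not enough R3
  blocked: P8 wants (4, 4), pool (1, 9) — not enough R3
Processes that could never finish after the grant: P7, P4, P2 and P8.


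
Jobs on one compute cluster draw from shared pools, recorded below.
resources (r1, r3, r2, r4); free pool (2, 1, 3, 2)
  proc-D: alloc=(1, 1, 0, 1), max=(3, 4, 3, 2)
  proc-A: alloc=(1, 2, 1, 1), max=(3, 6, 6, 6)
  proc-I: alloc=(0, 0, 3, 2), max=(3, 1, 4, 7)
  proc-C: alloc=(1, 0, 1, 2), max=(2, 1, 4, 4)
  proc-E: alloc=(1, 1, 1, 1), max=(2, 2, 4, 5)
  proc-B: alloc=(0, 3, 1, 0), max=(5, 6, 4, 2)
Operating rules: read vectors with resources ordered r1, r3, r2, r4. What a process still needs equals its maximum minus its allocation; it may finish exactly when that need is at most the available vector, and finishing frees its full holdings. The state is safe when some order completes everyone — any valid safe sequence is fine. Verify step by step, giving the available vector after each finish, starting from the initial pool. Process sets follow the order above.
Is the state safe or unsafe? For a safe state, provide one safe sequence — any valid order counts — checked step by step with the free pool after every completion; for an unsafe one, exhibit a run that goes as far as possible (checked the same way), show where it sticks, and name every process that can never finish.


UNSAFE.
Key observation: even finishing proc-C, proc-E, proc-I leaves just (4, 2, 8, 7) free — too little r3 for any of the remaining processes.
Going as far as possible: proc-C, proc-E, proc-I; after that, nothing fits. Walking it through:
  pool = (2, 1, 3, 2)
  proc-C needs (1, 1, 3, 2) <= (2, 1, 3, 2) -> finishes; pool += (1, 0, 1, 2) = (3, 1, 4, 4)
  proc-E needs (1, 1, 3, 4) <= (3, 1, 4, 4) -> finishes; pool += (1, 1, 1, 1) = (4, 2, 5, 5)
  proc-I needs (3, 1, 1, 5) <= (4, 2, 5, 5) -> finishes; pool += (0, 0, 3, 2) = (4, 2, 8, 7)
  blocked: proc-D wants (2, 3, 3, 1), pool (4, 2, 8, 7) — not enough r3
  blocked: proc-A wants (2, 4, 5, 5), pool (4, 2, 8, 7) — not enough r3
  blocked: proc-B wants (5, 3, 3, 2), pool (4, 2, 8, 7) — not enough r1 and r3
Permanently blocked: proc-D, proc-A and proc-B.


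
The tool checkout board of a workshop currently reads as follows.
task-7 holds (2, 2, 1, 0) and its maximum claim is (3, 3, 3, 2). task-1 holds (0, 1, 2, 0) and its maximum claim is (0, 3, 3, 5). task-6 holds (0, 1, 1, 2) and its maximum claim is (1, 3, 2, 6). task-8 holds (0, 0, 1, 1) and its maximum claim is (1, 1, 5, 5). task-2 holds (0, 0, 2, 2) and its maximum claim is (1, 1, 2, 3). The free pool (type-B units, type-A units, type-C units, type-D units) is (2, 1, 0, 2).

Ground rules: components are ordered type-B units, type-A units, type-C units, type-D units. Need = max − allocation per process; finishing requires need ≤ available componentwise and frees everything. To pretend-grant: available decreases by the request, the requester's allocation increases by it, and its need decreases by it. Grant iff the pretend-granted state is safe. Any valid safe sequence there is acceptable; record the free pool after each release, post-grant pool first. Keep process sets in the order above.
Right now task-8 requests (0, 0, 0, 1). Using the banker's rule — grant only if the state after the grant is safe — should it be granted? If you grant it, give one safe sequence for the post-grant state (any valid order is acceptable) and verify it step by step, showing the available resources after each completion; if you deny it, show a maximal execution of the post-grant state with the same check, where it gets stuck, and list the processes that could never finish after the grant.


DENY. Granting would leave the state unsafe.
Key observation: after task-2, task-7 the pool peaks at (4, 3, 3, 3), and each blocked process is short somewhere: task-1 on type-D units; task-6 on type-D units; task-8 on type-C units.
On the post-grant state, task-2, task-7 is a maximal run — nothing extends it. Step-by-step check:
  pool = (2, 1, 0, 1)
  run task-2 (needs (1, 1, 0, 1), free (2, 1, 0, 1)); after release of (0, 0, 2, 2) the pool is (2, 1, 2, 3)
  run task-7 (needs (1, 1, 2, 2), free (2, 1, 2, 3)); after release of (2, 2, 1, 0) the pool is (4, 3, 3, 3)
  blocked: task-1 wants (0, 2, 1, 5), pool (4, 3, 3, 3) — not enough type-D units
  blocked: task-6 wants (1, 2, 1, 4), pool (4, 3, 3, 3) — not enough type-D units
  blocked: task-8 wants (1, 1, 4, 3), pool (4, 3, 3, 3) — not enough type-C units
Had the request been granted, task-1, task-6 and task-8 could never finish.


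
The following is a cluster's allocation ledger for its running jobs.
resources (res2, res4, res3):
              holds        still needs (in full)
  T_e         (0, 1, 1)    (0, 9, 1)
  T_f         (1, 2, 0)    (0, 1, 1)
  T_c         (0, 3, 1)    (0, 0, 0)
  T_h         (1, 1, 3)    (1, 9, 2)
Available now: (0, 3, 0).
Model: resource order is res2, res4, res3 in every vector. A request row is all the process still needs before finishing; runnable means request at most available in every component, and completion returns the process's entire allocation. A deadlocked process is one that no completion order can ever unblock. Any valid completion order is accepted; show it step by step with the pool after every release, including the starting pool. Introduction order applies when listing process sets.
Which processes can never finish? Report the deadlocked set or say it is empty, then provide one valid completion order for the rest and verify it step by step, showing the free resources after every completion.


The deadlocked set is T_e and T_h.
Key observation: T_c, T_f can finish, but then (1, 8, 1) is all there is, and the blocked group's res4 demands exceed it.
A valid finishing order for the others: T_c, T_f. Check, step by step:
  pool = (0, 3, 0)
  run T_c (needs (0, 0, 0), free (0, 3, 0)); after release of (0, 3, 1) the pool is (0, 6, 1)
  run T_f (needs (0, 1, 1), free (0, 6, 1)); after release of (1, 2, 0) the pool is (1, 8, 1)
None of the blocked processes ever fits:
  blocked: T_e wants (0, 9, 1), pool (1, 8, 1) — not enough res4
  blocked: T_h wants (1, 9, 2), pool (1, 8, 1) — not enough res4 and res3


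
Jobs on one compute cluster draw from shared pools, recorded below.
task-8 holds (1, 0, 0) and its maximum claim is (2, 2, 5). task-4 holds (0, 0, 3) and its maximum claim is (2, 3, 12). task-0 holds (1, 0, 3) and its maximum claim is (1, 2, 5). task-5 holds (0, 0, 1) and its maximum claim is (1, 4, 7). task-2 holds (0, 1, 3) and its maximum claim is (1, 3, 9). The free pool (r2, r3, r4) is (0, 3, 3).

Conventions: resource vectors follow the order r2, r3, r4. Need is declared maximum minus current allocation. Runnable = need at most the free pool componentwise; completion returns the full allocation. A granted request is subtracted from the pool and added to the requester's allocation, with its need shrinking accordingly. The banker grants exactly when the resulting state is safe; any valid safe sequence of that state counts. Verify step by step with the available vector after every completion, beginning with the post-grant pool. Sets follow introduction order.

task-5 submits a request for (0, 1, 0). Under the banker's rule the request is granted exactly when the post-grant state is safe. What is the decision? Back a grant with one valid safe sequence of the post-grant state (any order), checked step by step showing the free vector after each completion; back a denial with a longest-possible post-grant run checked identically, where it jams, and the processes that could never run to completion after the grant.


GRANT. The post-grant state is safe; one safe sequence: task-0, task-2, task-5, task-8, task-4.
Key observation: after the grant the pool drops to (0, 2, 3), which still lets task-0 finish first and unwind the rest.
Check on the post-grant state, step by step:
  pool = (0, 2, 3)
  task-0 needs (0, 2, 2) <= (0, 2, 3) -> finishes; pool += (1, 0, 3) = (1, 2, 6)
  task-2 needs (1, 2, 6) <= (1, 2, 6) -> finishes; pool += (0, 1, 3) = (1, 3, 9)
  task-5 needs (1, 3, 6) <= (1, 3, 9) -> finishes; pool += (0, 1, 1) = (1, 4, 10)
  task-8 needs (1, 2, 5) <= (1, 4, 10) -> finishes; pool += (1, 0, 0) = (2, 4, 10)
  task-4 needs (2, 3, 9) <= (2, 4, 10) -> finishes; pool += (0, 0, 3) = (2, 4, 13)


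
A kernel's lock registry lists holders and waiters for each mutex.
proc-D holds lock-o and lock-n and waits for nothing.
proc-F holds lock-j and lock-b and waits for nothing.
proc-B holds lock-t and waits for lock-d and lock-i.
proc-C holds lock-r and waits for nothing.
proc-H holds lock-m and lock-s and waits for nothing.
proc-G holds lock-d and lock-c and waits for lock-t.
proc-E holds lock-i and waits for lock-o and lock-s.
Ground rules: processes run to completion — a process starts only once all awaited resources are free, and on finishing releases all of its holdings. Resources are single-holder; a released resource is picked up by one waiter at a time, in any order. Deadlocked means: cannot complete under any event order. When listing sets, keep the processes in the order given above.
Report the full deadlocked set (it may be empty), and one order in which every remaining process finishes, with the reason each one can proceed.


Deadlocked set: proc-B and proc-G.
Key observation: the wait chain closes on itself along proc-B -> proc-G -> proc-B; no other process is dragged down with it.
One completion order for the rest: proc-D, proc-F, proc-C, proc-H, proc-E.
Walking it through:
  run proc-D (it waits on nothing); releases lock-o and lock-n
  run proc-F (it waits on nothing); releases lock-j and lock-b
  run proc-C (it waits on nothing); releases lock-r
  run proc-H (it waits on nothing); releases lock-m and lock-s
  proc-E: everything it awaited (lock-o and lock-s) is free; runs, freeing lock-i


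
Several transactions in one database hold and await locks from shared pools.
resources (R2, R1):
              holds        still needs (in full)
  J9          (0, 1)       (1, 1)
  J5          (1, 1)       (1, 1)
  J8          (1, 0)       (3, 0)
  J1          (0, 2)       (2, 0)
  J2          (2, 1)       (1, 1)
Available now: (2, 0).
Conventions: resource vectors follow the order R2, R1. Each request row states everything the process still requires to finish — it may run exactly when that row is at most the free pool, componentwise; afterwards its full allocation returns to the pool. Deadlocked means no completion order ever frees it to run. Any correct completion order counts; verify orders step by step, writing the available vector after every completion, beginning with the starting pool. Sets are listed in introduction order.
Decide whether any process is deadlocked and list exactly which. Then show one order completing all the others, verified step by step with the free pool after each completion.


No process is deadlocked.
Key observation: beginning at J1, releases accumulate fast enough that every process eventually fits.
A valid finishing order for the others: J1, J5, J8, J2, J9. Check, step by step:
  pool = (2, 0)
  J1 needs (2, 0) <= (2, 0) -> finishes; pool += (0, 2) = (2, 2)
  J5 needs (1, 1) <= (2, 2) -> finishes; pool += (1, 1) = (3, 3)
  J8 needs (3, 0) <= (3, 3) -> finishes; pool += (1, 0) = (4, 3)
  J2 needs (1, 1) <= (4, 3) -> finishes; pool += (2, 1) = (6, 4)
  J9 needs (1, 1) <= (6, 4) -> finishes; pool += (0, 1) = (6, 5)


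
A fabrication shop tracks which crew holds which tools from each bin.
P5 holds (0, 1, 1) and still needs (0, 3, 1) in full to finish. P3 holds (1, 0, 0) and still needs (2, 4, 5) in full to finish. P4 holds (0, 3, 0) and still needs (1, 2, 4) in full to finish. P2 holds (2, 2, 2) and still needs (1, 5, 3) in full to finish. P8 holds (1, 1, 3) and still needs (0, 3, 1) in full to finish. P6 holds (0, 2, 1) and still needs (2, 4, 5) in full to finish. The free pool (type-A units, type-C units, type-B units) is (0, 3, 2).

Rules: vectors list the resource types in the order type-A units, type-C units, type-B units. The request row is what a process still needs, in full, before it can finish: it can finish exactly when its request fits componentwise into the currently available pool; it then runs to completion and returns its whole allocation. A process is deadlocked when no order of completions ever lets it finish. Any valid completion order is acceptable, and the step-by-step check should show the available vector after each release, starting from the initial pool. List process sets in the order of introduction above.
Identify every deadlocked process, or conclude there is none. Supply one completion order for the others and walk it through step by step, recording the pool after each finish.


Nothing here is deadlocked.
Key observation: beginning at P8, releases accumulate fast enough that every process eventually fits.
A valid finishing order for the others: P8, P5, P4, P2, P3, P6. Step-by-step check:
  pool = (0, 3, 2)
  P8 needs (0, 3, 1) <= (0, 3, 2) -> finishes; pool += (1, 1, 3) = (1, 4, 5)
  P5 needs (0, 3, 1) <= (1, 4, 5) -> finishes; pool += (0, 1, 1) = (1, 5, 6)
  P4 needs (1, 2, 4) <= (1, 5, 6) -> finishes; pool += (0, 3, 0) = (1, 8, 6)
  P2 needs (1, 5, 3) <= (1, 8, 6) -> finishes; pool += (2, 2, 2) = (3, 10, 8)
  P3 needs (2, 4, 5) <= (3, 10, 8) -> finishes; pool += (1, 0, 0) = (4, 10, 8)
  P6 needs (2, 4, 5) <= (4, 10, 8) -> finishes; pool += (0, 2, 1) = (4, 12, 9)


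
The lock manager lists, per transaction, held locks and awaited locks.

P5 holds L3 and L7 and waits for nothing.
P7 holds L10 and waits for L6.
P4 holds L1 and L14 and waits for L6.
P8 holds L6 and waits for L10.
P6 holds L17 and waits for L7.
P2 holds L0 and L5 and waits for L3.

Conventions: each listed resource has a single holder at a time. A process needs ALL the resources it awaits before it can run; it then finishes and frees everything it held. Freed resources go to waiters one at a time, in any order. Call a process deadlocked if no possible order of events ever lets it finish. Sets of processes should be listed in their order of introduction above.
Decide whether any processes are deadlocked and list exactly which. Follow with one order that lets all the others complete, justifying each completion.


Deadlocked set: P7, P4 and P8.
Key observation: the waits loop around P7 -> P8 -> P7 with no way out; P4 waits into the deadlock from upstream.
The rest can finish in the order P5, P6, P2.
Verifying each step:
  P5 waits on nothing -> runs at once and releases L3 and L7
  run P6 (all its waits — L7 — are resolved); releases L17
  run P2 (all its waits — L3 — are resolved); releases L0 and L5


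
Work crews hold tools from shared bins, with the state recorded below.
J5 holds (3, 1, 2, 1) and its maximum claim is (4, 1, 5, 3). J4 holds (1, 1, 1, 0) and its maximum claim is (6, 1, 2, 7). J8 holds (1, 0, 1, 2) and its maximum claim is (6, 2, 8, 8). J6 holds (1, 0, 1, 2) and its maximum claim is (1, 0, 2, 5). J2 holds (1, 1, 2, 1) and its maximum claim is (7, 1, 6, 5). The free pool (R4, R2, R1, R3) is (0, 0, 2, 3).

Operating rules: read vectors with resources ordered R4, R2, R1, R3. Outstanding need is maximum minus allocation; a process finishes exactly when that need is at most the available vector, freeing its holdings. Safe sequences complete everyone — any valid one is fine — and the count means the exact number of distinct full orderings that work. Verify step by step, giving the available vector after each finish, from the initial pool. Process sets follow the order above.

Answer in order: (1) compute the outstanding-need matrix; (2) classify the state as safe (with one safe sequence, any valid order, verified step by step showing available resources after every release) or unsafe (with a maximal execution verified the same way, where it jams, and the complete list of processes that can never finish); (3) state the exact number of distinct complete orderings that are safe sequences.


(1) Remaining need (order R4, R2, R1, R3):
  J5: (1, 0, 3, 2)
  J4: (5, 0, 1, 7)
  J8: (5, 2, 7, 6)
  J6: (0, 0, 1, 3)
  J2: (6, 0, 4, 4)
(2) UNSAFE.
Key observation: the pool after J6, J5 is (4, 1, 5, 6); every surviving request exceeds it in R4, so progress ends there.
A maximal execution: J6, J5 — then nothing else fits. Verifying each step:
  pool = (0, 0, 2, 3)
  run J6 (needs (0, 0, 1, 3), free (0, 0, 2, 3)); after release of (1, 0, 1, 2) the pool is (1, 0, 3, 5)
  run J5 (needs (1, 0, 3, 2), free (1, 0, 3, 5)); after release of (3, 1, 2, 1) the pool is (4, 1, 5, 6)
  J4 cannot run: need (5, 0, 1, 7) vs free (4, 1, 5, 6) (insufficient R4 and R3)
  J8 cannot run: need (5, 2, 7, 6) vs free (4, 1, 5, 6) (insufficient R4, R2 and R1)
  J2 cannot run: need (6, 0, 4, 4) vs free (4, 1, 5, 6) (insufficient R4)
Never able to finish: J4, J8 and J2.
(3) Exactly 0 of the possible complete orderings are safe sequences.


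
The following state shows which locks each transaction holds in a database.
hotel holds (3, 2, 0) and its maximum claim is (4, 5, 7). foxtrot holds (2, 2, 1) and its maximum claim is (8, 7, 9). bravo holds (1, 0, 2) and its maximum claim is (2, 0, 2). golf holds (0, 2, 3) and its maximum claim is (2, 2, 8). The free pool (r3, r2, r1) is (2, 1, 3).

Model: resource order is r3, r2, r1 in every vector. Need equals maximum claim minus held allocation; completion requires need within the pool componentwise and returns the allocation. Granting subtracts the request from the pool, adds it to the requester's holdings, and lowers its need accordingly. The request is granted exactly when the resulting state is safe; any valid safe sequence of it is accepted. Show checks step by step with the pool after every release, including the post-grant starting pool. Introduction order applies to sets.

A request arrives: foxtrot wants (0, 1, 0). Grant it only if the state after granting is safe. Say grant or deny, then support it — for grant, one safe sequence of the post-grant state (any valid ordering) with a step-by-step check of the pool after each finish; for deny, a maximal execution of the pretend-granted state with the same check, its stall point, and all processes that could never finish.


DENY. Granting would leave the state unsafe.
Key observation: once bravo, golf finish, the pool peaks at (3, 2, 8) — and every remaining process still needs more r2 than that.
Pretend the grant happened; the run bravo, golf goes as far as possible. Walking it through:
  pool = (2, 0, 3)
  bravo: need (1, 0, 0) fits (2, 0, 3); releases (1, 0, 2), pool now (3, 0, 5)
  golf: need (2, 0, 5) fits (3, 0, 5); releases (0, 2, 3), pool now (3, 2, 8)
  hotel still needs (1, 3, 7) but only (3, 2, 8) is free — short on r2
  foxtrot still needs (6, 4, 8) but only (3, 2, 8) is free — short on r3 and r2
Processes that could never finish after the grant: hotel and foxtrot.


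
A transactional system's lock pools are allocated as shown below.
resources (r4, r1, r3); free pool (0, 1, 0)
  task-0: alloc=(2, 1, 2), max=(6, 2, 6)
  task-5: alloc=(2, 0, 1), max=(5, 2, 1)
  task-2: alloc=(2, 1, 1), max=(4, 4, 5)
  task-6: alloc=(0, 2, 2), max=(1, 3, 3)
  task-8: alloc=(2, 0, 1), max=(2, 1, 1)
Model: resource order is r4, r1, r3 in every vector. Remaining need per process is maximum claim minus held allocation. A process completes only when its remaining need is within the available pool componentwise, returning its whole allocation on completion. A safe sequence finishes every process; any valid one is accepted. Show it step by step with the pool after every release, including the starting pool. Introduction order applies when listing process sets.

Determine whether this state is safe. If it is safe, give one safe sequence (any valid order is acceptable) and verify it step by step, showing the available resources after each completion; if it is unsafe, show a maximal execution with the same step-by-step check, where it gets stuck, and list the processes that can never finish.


UNSAFE.
Key observation: after task-8, task-6 the pool peaks at (2, 3, 3), and each blocked process is short somewhere: task-0 on r4, r3; task-5 on r4; task-2 on r3.
A maximal execution: task-8, task-6 — then nothing else fits. Step-by-step check:
  pool = (0, 1, 0)
  task-8: need (0, 1, 0) fits (0, 1, 0); releases (2, 0, 1), pool now (2, 1, 1)
  task-6: need (1, 1, 1) fits (2, 1, 1); releases (0, 2, 2), pool now (2, 3, 3)
  task-0 cannot run: need (4, 1, 4) vs free (2, 3, 3) (insufficient r4 and r3)
  task-5 cannot run: need (3, 2, 0) vs free (2, 3, 3) (insufficient r4)
  task-2 cannot run: need (2, 3, 4) vs free (2, 3, 3) (insufficient r3)
Never able to finish: task-0, task-5 and task-2.


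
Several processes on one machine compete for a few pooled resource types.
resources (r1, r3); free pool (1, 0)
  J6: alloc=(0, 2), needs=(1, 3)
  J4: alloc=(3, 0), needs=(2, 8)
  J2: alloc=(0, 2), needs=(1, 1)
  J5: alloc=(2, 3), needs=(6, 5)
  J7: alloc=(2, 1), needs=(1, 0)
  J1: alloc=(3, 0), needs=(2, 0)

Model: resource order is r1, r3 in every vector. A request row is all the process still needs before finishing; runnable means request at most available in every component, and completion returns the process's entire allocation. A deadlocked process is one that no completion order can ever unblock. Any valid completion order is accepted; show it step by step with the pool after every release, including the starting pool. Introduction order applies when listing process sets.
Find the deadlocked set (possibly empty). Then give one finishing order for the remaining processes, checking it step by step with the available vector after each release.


Nothing here is deadlocked.
Key observation: J7 leads a chain of completions in which each release enables another process.
The rest can finish in the order J7, J1, J2, J6, J5, J4. Step-by-step check:
  pool = (1, 0)
  J7: need (1, 0) fits (1, 0); releases (2, 1), pool now (3, 1)
  J1: need (2, 0) fits (3, 1); releases (3, 0), pool now (6, 1)
  J2: need (1, 1) fits (6, 1); releases (0, 2), pool now (6, 3)
  J6: need (1, 3) fits (6, 3); releases (0, 2), pool now (6, 5)
  J5: need (6, 5) fits (6, 5); releases (2, 3), pool now (8, 8)
  J4: need (2, 8) fits (8, 8); releases (3, 0), pool now (11, 8)


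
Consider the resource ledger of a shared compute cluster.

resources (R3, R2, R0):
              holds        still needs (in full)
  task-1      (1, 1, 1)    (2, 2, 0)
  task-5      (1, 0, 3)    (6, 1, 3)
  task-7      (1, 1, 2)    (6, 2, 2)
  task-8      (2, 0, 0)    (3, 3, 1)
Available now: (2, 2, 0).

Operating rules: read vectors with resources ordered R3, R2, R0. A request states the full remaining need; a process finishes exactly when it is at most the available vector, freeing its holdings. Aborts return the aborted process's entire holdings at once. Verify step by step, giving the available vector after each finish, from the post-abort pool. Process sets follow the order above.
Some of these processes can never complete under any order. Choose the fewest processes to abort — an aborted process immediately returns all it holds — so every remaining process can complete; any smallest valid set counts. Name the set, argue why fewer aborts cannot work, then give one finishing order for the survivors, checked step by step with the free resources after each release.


Abort task-7.
Key observation: task-5 had no path to completion before; after the abort of task-7 ((1, 1, 2) returned), step 3 is where it fits.
Why nothing smaller works: aborting no one leaves the state deadlocked as given.
Survivors finish in the order: task-8, task-1, task-5. Verifying each step (pool after the aborts first):
  pool = (3, 3, 2)
  task-8 needs (3, 3, 1) <= (3, 3, 2) -> finishes; pool += (2, 0, 0) = (5, 3, 2)
  task-1 needs (2, 2, 0) <= (5, 3, 2) -> finishes; pool += (1, 1, 1) = (6, 4, 3)
  task-5 needs (6, 1, 3) <= (6, 4, 3) -> finishes; pool += (1, 0, 3) = (7, 4, 6)


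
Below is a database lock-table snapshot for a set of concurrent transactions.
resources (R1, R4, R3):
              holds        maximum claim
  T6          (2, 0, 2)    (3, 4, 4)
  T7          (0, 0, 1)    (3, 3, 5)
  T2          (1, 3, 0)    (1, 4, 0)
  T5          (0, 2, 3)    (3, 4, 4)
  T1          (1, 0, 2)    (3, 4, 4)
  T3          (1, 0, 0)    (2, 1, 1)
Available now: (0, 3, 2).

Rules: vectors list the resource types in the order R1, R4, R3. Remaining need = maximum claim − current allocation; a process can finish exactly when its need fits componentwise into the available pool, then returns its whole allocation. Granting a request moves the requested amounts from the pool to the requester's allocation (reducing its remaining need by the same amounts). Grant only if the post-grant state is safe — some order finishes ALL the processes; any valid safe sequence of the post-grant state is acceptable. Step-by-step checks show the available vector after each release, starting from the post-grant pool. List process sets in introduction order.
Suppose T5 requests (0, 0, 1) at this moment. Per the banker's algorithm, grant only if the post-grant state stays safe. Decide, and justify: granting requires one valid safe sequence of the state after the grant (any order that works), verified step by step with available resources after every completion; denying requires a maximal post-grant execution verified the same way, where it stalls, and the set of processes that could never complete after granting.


DENY — the pretend-granted state is unsafe.
Key observation: after T2, T3 the pool peaks at (2, 6, 1), and each blocked process is short somewhere: T6 on R3; T7 on R1, R3; T5 on R1; T1 on R3.
After a pretend grant, a maximal execution: T2, T3 — then nothing else fits. Verifying each step:
  pool = (0, 3, 1)
  T2: need (0, 1, 0) fits (0, 3, 1); releases (1, 3, 0), pool now (1, 6, 1)
  T3: need (1, 1, 1) fits (1, 6, 1); releases (1, 0, 0), pool now (2, 6, 1)
  T6 cannot run: need (1, 4, 2) vs free (2, 6, 1) (insufficient R3)
  T7 cannot run: need (3, 3, 4) vs free (2, 6, 1) (insufficient R1 and R3)
  T5 cannot run: need (3, 2, 0) vs free (2, 6, 1) (insufficient R1)
  T1 cannot run: need (2, 4, 2) vs free (2, 6, 1) (insufficient R3)
Processes that could never finish after the grant: T6, T7, T5 and T1.


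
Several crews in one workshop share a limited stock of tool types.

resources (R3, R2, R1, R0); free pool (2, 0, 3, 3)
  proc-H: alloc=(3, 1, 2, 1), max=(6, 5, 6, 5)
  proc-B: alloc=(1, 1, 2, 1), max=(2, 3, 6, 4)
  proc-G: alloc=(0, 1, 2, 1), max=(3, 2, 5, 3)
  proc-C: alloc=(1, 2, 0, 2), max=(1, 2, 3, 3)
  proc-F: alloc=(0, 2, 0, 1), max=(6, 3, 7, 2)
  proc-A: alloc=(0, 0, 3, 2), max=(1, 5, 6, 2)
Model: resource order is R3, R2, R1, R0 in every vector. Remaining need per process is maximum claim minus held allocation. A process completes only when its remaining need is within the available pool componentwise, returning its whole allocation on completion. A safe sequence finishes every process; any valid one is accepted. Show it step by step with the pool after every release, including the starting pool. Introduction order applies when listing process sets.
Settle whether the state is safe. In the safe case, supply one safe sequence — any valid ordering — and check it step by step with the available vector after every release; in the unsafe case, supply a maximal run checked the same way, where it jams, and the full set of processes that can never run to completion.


SAFE. One safe sequence: proc-C, proc-G, proc-B, proc-H, proc-F, proc-A.
Key observation: proc-C is the earliest step where a requested resource binds exactly: need (0, 0, 3, 1), pool (2, 0, 3, 3) at its turn.
Verifying each step:
  pool = (2, 0, 3, 3)
  run proc-C (needs (0, 0, 3, 1), free (2, 0, 3, 3)); after release of (1, 2, 0, 2) the pool is (3, 2, 3, 5)
  run proc-G (needs (3, 1, 3, 2), free (3, 2, 3, 5)); after release of (0, 1, 2, 1) the pool is (3, 3, 5, 6)
  run proc-B (needs (1, 2, 4, 3), free (3, 3, 5, 6)); after release of (1, 1, 2, 1) the pool is (4, 4, 7, 7)
  run proc-H (needs (3, 4, 4, 4), free (4, 4, 7, 7)); after release of (3, 1, 2, 1) the pool is (7, 5, 9, 8)
  run proc-F (needs (6, 1, 7, 1), free (7, 5, 9, 8)); after release of (0, 2, 0, 1) the pool is (7, 7, 9, 9)
  run proc-A (needs (1, 5, 3, 0), free (7, 7, 9, 9)); after release of (0, 0, 3, 2) the pool is (7, 7, 12, 11)


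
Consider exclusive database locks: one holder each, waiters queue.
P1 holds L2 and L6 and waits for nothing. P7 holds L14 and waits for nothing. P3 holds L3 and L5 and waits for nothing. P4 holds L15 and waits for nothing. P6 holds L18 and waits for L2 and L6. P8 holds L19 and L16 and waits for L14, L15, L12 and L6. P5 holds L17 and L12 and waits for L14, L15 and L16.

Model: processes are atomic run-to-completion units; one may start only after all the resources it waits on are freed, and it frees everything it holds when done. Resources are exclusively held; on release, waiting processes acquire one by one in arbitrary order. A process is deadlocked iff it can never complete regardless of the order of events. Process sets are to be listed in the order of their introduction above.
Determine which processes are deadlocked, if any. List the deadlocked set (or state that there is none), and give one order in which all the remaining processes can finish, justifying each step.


The deadlocked set is P8 and P5.
Key observation: the waits loop around P8 -> P5 -> P8 with no way out; no other process is dragged down with it.
The rest can finish in the order P7, P4, P3, P1, P6.
Walking it through:
  run P7 (it waits on nothing); releases L14
  run P4 (it waits on nothing); releases L15
  run P3 (it waits on nothing); releases L3 and L5
  run P1 (it waits on nothing); releases L2 and L6
  P6 waits on L2 and L6 — all released -> runs and releases L18


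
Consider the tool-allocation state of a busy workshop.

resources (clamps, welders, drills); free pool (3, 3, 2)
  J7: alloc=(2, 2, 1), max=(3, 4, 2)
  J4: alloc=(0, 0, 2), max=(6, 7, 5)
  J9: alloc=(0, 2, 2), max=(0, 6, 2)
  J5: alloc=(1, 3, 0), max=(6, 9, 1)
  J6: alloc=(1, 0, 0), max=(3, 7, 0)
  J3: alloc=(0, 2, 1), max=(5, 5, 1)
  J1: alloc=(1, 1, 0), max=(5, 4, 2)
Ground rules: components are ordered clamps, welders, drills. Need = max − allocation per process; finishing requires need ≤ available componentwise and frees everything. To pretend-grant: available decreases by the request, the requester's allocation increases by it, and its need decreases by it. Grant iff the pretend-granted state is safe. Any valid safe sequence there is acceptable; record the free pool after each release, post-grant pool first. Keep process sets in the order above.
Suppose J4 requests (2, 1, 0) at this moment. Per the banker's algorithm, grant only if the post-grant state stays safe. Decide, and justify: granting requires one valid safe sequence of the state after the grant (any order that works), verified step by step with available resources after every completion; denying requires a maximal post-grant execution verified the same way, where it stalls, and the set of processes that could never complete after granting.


DENY: after the grant no complete ordering would exist.
Key observation: after J7, J9 the pool peaks at (3, 6, 5), and each blocked process is short somewhere: J4 on clamps; J5 on clamps; J6 on welders; J3 on clamps; J1 on clamps.
Pretend the grant happened; the run J7, J9 goes as far as possible. Verifying each step:
  pool = (1, 2, 2)
  J7: need (1, 2, 1) fits (1, 2, 2); releases (2, 2, 1), pool now (3, 4, 3)
  J9: need (0, 4, 0) fits (3, 4, 3); releases (0, 2, 2), pool now (3, 6, 5)
  blocked: J4 wants (4, 6, 3), pool (3, 6, 5) — not enough clamps
  blocked: J5 wants (5, 6, 1), pool (3, 6, 5) — not enough clamps
  blocked: J6 wants (2, 7, 0), pool (3, 6, 5) — not enough welders
  blocked: J3 wants (5, 3, 0), pool (3, 6, 5) — not enough clamps
  blocked: J1 wants (4, 3, 2), pool (3, 6, 5) — not enough clamps
Processes that could never finish after the grant: J4, J5, J6, J3 and J1.


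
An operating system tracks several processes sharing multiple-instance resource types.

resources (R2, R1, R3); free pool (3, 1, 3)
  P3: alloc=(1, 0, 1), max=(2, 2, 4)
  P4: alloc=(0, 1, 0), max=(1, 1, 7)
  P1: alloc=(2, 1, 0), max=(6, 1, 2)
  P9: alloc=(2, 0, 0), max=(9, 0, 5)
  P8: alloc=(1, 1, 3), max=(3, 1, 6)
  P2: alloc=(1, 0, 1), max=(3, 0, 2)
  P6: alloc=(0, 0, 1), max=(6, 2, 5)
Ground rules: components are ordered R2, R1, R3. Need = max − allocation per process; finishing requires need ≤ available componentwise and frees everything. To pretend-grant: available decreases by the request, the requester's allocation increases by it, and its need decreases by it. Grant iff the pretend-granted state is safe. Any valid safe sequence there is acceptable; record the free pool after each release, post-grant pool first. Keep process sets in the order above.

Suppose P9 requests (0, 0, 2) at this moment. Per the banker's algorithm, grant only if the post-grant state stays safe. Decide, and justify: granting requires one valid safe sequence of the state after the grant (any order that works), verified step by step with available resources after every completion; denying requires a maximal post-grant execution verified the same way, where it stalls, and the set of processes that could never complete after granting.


DENY: after the grant no complete ordering would exist.
Key observation: R3 is the bottleneck — with P2, P1 done the pool holds (6, 2, 2), short of every remaining need.
After a pretend grant, a maximal execution: P2, P1 — then nothing else fits. Walking it through:
  pool = (3, 1, 1)
  run P2 (needs (2, 0, 1), free (3, 1, 1)); after release of (1, 0, 1) the pool is (4, 1, 2)
  run P1 (needs (4, 0, 2), free (4, 1, 2)); after release of (2, 1, 0) the pool is (6, 2, 2)
  P3 cannot run: need (1, 2, 3) vs free (6, 2, 2) (insufficient R3)
  P4 cannot run: need (1, 0, 7) vs free (6, 2, 2) (insufficient R3)
  P9 cannot run: need (7, 0, 3) vs free (6, 2, 2) (insufficient R2 and R3)
  P8 cannot run: need (2, 0, 3) vs free (6, 2, 2) (insufficient R3)
  P6 cannot run: need (6, 2, 4) vs free (6, 2, 2) (insufficient R3)
Post-grant, the permanently blocked set is P3, P4, P9, P8 and P6.


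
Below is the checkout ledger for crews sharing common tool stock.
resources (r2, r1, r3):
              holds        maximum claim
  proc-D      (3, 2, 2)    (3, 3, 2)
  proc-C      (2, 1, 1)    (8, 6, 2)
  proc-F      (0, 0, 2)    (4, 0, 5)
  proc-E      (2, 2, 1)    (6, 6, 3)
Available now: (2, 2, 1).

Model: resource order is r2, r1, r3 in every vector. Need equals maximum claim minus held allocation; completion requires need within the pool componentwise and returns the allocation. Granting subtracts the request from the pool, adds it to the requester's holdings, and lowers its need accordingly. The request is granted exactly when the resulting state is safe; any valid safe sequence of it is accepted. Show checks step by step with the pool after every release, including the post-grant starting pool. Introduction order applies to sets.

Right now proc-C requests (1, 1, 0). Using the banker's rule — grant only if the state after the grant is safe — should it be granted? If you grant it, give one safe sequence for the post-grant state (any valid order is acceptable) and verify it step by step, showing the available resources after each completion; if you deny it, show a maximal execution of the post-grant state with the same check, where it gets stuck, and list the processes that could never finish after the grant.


DENY: after the grant no complete ordering would exist.
Key observation: after proc-D, proc-F complete, (4, 3, 5) is the best the pool ever gets, yet each leftover process wants more r1.
On the post-grant state, proc-D, proc-F is a maximal run — nothing extends it. Verifying each step:
  pool = (1, 1, 1)
  proc-D needs (0, 1, 0) <= (1, 1, 1) -> finishes; pool += (3, 2, 2) = (4, 3, 3)
  proc-F needs (4, 0, 3) <= (4, 3, 3) -> finishes; pool += (0, 0, 2) = (4, 3, 5)
  blocked: proc-C wants (5, 4, 1), pool (4, 3, 5) — not enough r2 and r1
  blocked: proc-E wants (4, 4, 2), pool (4, 3, 5) — not enough r1
Post-grant, the permanently blocked set is proc-C and proc-E.
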